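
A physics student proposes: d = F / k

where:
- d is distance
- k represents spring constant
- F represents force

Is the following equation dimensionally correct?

Yes

d (distance) has dimensions [L].
k (spring constant) has dimensions [M T^-2].
F (force) has dimensions [L M T^-2].

Left side: [L]
Right side: [L]

Both sides have the same dimensions, so the equation is dimensionally consistent.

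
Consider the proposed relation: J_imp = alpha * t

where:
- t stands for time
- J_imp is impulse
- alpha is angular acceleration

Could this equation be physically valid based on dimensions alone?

No

t (time) has dimensions [T].
J_imp (impulse) has dimensions [L M T^-1].
alpha (angular acceleration) has dimensions [T^-2].

Left side: [L M T^-1]
Right side: [T^-1]

The two sides have different dimensions, so the equation is NOT dimensionally consistent.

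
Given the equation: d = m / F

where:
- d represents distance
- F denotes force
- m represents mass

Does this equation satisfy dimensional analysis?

No

d (distance) has dimensions [L].
F (force) has dimensions [L M T^-2].
m (mass) has dimensions [M].

Left side: [L]
Right side: [L^-1 T^2]

The two sides have different dimensions, so the equation is NOT dimensionally consistent.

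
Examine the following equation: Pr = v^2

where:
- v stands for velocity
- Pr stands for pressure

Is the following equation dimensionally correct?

No

v (velocity) has dimensions [L T^-1].
Pr (pressure) has dimensions [L^-1 M T^-2].

Left side: [L^-1 M T^-2]
Right side: [L^2 T^-2]

The two sides have different dimensions, so the equation is NOT dimensionally consistent.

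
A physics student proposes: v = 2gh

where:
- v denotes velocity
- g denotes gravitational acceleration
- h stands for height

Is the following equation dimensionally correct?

No

v (velocity) has dimensions [L T^-1].
g (gravitational acceleration) has dimensions [L T^-2].
h (height) has dimensions [L].

Left side: [L T^-1]
Right side: [L^2 T^-2]

The two sides have different dimensions, so the equation is NOT dimensionally consistent.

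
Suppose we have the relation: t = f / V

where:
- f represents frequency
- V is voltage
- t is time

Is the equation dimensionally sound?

No

f (frequency) has dimensions [T^-1].
V (voltage) has dimensions [I^-1 L^2 M T^-3].
t (time) has dimensions [T].

Left side: [T]
Right side: [I L^-2 M^-1 T^2]

The two sides have different dimensions, so the equation is NOT dimensionally consistent.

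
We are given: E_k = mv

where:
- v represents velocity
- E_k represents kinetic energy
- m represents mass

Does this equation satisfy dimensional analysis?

No

v (velocity) has dimensions [L T^-1].
E_k (kinetic energy) has dimensions [L^2 M T^-2].
m (mass) has dimensions [M].

Left side: [L^2 M T^-2]
Right side: [L M T^-1]

The two sides have different dimensions, so the equation is NOT dimensionally consistent.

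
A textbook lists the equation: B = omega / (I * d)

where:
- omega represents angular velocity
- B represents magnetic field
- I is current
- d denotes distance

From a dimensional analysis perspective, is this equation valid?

No

omega (angular velocity) has dimensions [T^-1].
B (magnetic field) has dimensions [I^-1 M T^-2].
I (current) has dimensions [I].
d (distance) has dimensions [L].

Left side: [I^-1 M T^-2]
Right side: [I^-1 L^-1 T^-1]

The two sides have different dimensions, so the equation is NOT dimensionally consistent.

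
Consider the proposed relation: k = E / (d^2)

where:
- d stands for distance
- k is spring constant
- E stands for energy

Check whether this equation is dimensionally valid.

Yes

d (distance) has dimensions [L].
k (spring constant) has dimensions [M T^-2].
E (energy) has dimensions [L^2 M T^-2].

Left side: [M T^-2]
Right side: [M T^-2]

Both sides have the same dimensions, so the equation is dimensionally consistent.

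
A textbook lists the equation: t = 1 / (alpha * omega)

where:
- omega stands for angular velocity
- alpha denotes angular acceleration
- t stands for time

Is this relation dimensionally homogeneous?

No

omega (angular velocity) has dimensions [T^-1].
alpha (angular acceleration) has dimensions [T^-2].
t (time) has dimensions [T].

Left side: [T]
Right side: [T^3]

The two sides have different dimensions, so the equation is NOT dimensionally consistent.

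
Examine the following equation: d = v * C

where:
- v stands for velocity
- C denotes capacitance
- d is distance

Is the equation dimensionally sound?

No

v (velocity) has dimensions [L T^-1].
C (capacitance) has dimensions [I^2 L^-2 M^-1 T^4].
d (distance) has dimensions [L].

Left side: [L]
Right side: [I^2 L^-1 M^-1 T^3]

The two sides have different dimensions, so the equation is NOT dimensionally consistent.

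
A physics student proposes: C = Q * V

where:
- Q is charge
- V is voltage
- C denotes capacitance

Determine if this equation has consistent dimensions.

No

Q (charge) has dimensions [I T].
V (voltage) has dimensions [I^-1 L^2 M T^-3].
C (capacitance) has dimensions [I^2 L^-2 M^-1 T^4].

Left side: [I^2 L^-2 M^-1 T^4]
Right side: [L^2 M T^-2]

The two sides have different dimensions, so the equation is NOT dimensionally consistent.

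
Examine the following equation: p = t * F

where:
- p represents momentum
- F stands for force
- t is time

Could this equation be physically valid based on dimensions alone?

Yes

p (momentum) has dimensions [L M T^-1].
F (force) has dimensions [L M T^-2].
t (time) has dimensions [T].

Left side: [L M T^-1]
Right side: [L M T^-1]

Both sides have the same dimensions, so the equation is dimensionally consistent.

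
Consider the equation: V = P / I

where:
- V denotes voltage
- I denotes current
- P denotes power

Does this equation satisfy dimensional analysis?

Yes

V (voltage) has dimensions [I^-1 L^2 M T^-3].
I (current) has dimensions [I].
P (power) has dimensions [L^2 M T^-3].

Left side: [I^-1 L^2 M T^-3]
Right side: [I^-1 L^2 M T^-3]

Both sides have the same dimensions, so the equation is dimensionally consistent.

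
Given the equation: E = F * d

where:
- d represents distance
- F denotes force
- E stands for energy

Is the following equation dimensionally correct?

Yes

d (distance) has dimensions [L].
F (force) has dimensions [L M T^-2].
E (energy) has dimensions [L^2 M T^-2].

Left side: [L^2 M T^-2]
Right side: [L^2 M T^-2]

Both sides have the same dimensions, so the equation is dimensionally consistent.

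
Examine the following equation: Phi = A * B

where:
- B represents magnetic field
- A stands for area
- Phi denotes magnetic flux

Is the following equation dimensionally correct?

Yes

B (magnetic field) has dimensions [I^-1 M T^-2].
A (area) has dimensions [L^2].
Phi (magnetic flux) has dimensions [I^-1 L^2 M T^-2].

Left side: [I^-1 L^2 M T^-2]
Right side: [I^-1 L^2 M T^-2]

Both sides have the same dimensions, so the equation is dimensionally consistent.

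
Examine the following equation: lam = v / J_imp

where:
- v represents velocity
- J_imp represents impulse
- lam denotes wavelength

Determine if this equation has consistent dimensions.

No

v (velocity) has dimensions [L T^-1].
J_imp (impulse) has dimensions [L M T^-1].
lam (wavelength) has dimensions [L].

Left side: [L]
Right side: [M^-1]

The two sides have different dimensions, so the equation is NOT dimensionally consistent.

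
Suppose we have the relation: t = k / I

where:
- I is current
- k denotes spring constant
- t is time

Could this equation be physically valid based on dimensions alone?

No

I (current) has dimensions [I].
k (spring constant) has dimensions [M T^-2].
t (time) has dimensions [T].

Left side: [T]
Right side: [I^-1 M T^-2]

The two sides have different dimensions, so the equation is NOT dimensionally consistent.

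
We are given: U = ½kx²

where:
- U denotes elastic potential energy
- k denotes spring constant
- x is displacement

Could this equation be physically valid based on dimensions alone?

Yes

U (elastic potential energy) has dimensions [L^2 M T^-2].
k (spring constant) has dimensions [M T^-2].
x (displacement) has dimensions [L].

Left side: [L^2 M T^-2]
Right side: [L^2 M T^-2]

Both sides have the same dimensions, so the equation is dimensionally consistent.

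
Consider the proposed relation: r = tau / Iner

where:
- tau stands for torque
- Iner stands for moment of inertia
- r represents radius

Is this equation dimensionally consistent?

No

tau (torque) has dimensions [L^2 M T^-2].
Iner (moment of inertia) has dimensions [L^2 M].
r (radius) has dimensions [L].

Left side: [L]
Right side: [T^-2]

The two sides have different dimensions, so the equation is NOT dimensionally consistent.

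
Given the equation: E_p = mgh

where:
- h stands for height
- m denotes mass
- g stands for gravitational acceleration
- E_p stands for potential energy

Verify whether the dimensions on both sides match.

Yes

h (height) has dimensions [L].
m (mass) has dimensions [M].
g (gravitational acceleration) has dimensions [L T^-2].
E_p (potential energy) has dimensions [L^2 M T^-2].

Left side: [L^2 M T^-2]
Right side: [L^2 M T^-2]

Both sides have the same dimensions, so the equation is dimensionally consistent.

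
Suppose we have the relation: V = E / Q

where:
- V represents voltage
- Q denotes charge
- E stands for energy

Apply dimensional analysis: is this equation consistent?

Yes

V (voltage) has dimensions [I^-1 L^2 M T^-3].
Q (charge) has dimensions [I T].
E (energy) has dimensions [L^2 M T^-2].

Left side: [I^-1 L^2 M T^-3]
Right side: [I^-1 L^2 M T^-3]

Both sides have the same dimensions, so the equation is dimensionally consistent.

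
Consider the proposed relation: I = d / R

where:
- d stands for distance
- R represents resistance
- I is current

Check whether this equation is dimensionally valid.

No

d (distance) has dimensions [L].
R (resistance) has dimensions [I^-2 L^2 M T^-3].
I (current) has dimensions [I].

Left side: [I]
Right side: [I^2 L^-1 M^-1 T^3]

The two sides have different dimensions, so the equation is NOT dimensionally consistent.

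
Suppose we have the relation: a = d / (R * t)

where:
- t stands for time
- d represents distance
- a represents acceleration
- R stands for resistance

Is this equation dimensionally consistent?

No

t (time) has dimensions [T].
d (distance) has dimensions [L].
a (acceleration) has dimensions [L T^-2].
R (resistance) has dimensions [I^-2 L^2 M T^-3].

Left side: [L T^-2]
Right side: [I^2 L^-1 M^-1 T^2]

The two sides have different dimensions, so the equation is NOT dimensionally consistent.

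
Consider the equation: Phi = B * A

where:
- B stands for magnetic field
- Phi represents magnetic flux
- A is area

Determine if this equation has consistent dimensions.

Yes

B (magnetic field) has dimensions [I^-1 M T^-2].
Phi (magnetic flux) has dimensions [I^-1 L^2 M T^-2].
A (area) has dimensions [L^2].

Left side: [I^-1 L^2 M T^-2]
Right side: [I^-1 L^2 M T^-2]

Both sides have the same dimensions, so the equation is dimensionally consistent.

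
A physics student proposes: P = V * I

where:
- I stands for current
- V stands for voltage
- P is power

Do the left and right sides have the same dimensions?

Yes

I (current) has dimensions [I].
V (voltage) has dimensions [I^-1 L^2 M T^-3].
P (power) has dimensions [L^2 M T^-3].

Left side: [L^2 M T^-3]
Right side: [L^2 M T^-3]

Both sides have the same dimensions, so the equation is dimensionally consistent.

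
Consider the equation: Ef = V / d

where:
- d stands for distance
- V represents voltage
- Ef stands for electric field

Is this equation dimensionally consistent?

Yes

d (distance) has dimensions [L].
V (voltage) has dimensions [I^-1 L^2 M T^-3].
Ef (electric field) has dimensions [I^-1 L M T^-3].

Left side: [I^-1 L M T^-3]
Right side: [I^-1 L M T^-3]

Both sides have the same dimensions, so the equation is dimensionally consistent.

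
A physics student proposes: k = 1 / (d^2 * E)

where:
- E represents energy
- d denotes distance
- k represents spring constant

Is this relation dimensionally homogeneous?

No

E (energy) has dimensions [L^2 M T^-2].
d (distance) has dimensions [L].
k (spring constant) has dimensions [M T^-2].

Left side: [M T^-2]
Right side: [L^-4 M^-1 T^2]

The two sides have different dimensions, so the equation is NOT dimensionally consistent.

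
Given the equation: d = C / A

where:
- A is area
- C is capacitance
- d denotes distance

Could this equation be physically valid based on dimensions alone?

No

A (area) has dimensions [L^2].
C (capacitance) has dimensions [I^2 L^-2 M^-1 T^4].
d (distance) has dimensions [L].

Left side: [L]
Right side: [I^2 L^-4 M^-1 T^4]

The two sides have different dimensions, so the equation is NOT dimensionally consistent.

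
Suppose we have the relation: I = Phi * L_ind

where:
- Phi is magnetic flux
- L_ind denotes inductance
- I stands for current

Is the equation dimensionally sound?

No

Phi (magnetic flux) has dimensions [I^-1 L^2 M T^-2].
L_ind (inductance) has dimensions [I^-2 L^2 M T^-2].
I (current) has dimensions [I].

Left side: [I]
Right side: [I^-3 L^4 M^2 T^-4]

The two sides have different dimensions, so the equation is NOT dimensionally consistent.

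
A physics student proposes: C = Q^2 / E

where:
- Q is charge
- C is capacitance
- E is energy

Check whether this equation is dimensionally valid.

Yes

Q (charge) has dimensions [I T].
C (capacitance) has dimensions [I^2 L^-2 M^-1 T^4].
E (energy) has dimensions [L^2 M T^-2].

Left side: [I^2 L^-2 M^-1 T^4]
Right side: [I^2 L^-2 M^-1 T^4]

Both sides have the same dimensions, so the equation is dimensionally consistent.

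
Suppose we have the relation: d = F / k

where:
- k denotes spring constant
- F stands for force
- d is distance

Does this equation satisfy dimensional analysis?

Yes

k (spring constant) has dimensions [M T^-2].
F (force) has dimensions [L M T^-2].
d (distance) has dimensions [L].

Left side: [L]
Right side: [L]

Both sides have the same dimensions, so the equation is dimensionally consistent.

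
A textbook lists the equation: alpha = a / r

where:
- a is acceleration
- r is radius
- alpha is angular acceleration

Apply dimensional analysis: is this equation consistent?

Yes

a (acceleration) has dimensions [L T^-2].
r (radius) has dimensions [L].
alpha (angular acceleration) has dimensions [T^-2].

Left side: [T^-2]
Right side: [T^-2]

Both sides have the same dimensions, so the equation is dimensionally consistent.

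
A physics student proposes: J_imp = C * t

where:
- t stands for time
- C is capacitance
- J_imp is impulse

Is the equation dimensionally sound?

No

t (time) has dimensions [T].
C (capacitance) has dimensions [I^2 L^-2 M^-1 T^4].
J_imp (impulse) has dimensions [L M T^-1].

Left side: [L M T^-1]
Right side: [I^2 L^-2 M^-1 T^5]

The two sides have different dimensions, so the equation is NOT dimensionally consistent.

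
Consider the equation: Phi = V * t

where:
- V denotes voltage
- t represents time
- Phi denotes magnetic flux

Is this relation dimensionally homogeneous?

Yes

V (voltage) has dimensions [I^-1 L^2 M T^-3].
t (time) has dimensions [T].
Phi (magnetic flux) has dimensions [I^-1 L^2 M T^-2].

Left side: [I^-1 L^2 M T^-2]
Right side: [I^-1 L^2 M T^-2]

Both sides have the same dimensions, so the equation is dimensionally consistent.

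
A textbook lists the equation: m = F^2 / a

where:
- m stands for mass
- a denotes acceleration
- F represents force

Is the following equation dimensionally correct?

No

m (mass) has dimensions [M].
a (acceleration) has dimensions [L T^-2].
F (force) has dimensions [L M T^-2].

Left side: [M]
Right side: [L M^2 T^-2]

The two sides have different dimensions, so the equation is NOT dimensionally consistent.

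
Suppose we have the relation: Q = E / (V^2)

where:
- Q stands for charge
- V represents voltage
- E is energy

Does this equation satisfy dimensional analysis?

No

Q (charge) has dimensions [I T].
V (voltage) has dimensions [I^-1 L^2 M T^-3].
E (energy) has dimensions [L^2 M T^-2].

Left side: [I T]
Right side: [I^2 L^-2 M^-1 T^4]

The two sides have different dimensions, so the equation is NOT dimensionally consistent.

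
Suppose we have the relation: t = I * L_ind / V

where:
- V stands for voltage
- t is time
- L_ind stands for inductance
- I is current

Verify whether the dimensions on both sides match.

Yes

V (voltage) has dimensions [I^-1 L^2 M T^-3].
t (time) has dimensions [T].
L_ind (inductance) has dimensions [I^-2 L^2 M T^-2].
I (current) has dimensions [I].

Left side: [T]
Right side: [T]

Both sides have the same dimensions, so the equation is dimensionally consistent.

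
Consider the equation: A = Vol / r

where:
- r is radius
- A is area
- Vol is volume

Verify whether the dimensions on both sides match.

Yes

r (radius) has dimensions [L].
A (area) has dimensions [L^2].
Vol (volume) has dimensions [L^3].

Left side: [L^2]
Right side: [L^2]

Both sides have the same dimensions, so the equation is dimensionally consistent.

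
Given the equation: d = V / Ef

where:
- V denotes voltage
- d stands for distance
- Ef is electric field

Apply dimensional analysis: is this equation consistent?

Yes

V (voltage) has dimensions [I^-1 L^2 M T^-3].
d (distance) has dimensions [L].
Ef (electric field) has dimensions [I^-1 L M T^-3].

Left side: [L]
Right side: [L]

Both sides have the same dimensions, so the equation is dimensionally consistent.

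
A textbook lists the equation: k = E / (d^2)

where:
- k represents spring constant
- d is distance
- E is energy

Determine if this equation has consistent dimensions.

Yes

k (spring constant) has dimensions [M T^-2].
d (distance) has dimensions [L].
E (energy) has dimensions [L^2 M T^-2].

Left side: [M T^-2]
Right side: [M T^-2]

Both sides have the same dimensions, so the equation is dimensionally consistent.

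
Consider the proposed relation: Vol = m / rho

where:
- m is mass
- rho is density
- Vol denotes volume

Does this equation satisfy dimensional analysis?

Yes

m (mass) has dimensions [M].
rho (density) has dimensions [L^-3 M].
Vol (volume) has dimensions [L^3].

Left side: [L^3]
Right side: [L^3]

Both sides have the same dimensions, so the equation is dimensionally consistent.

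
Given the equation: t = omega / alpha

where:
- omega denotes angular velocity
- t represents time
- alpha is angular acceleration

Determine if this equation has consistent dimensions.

Yes

omega (angular velocity) has dimensions [T^-1].
t (time) has dimensions [T].
alpha (angular acceleration) has dimensions [T^-2].

Left side: [T]
Right side: [T]

Both sides have the same dimensions, so the equation is dimensionally consistent.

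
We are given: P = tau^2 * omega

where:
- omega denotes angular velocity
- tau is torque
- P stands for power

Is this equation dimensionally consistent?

No

omega (angular velocity) has dimensions [T^-1].
tau (torque) has dimensions [L^2 M T^-2].
P (power) has dimensions [L^2 M T^-3].

Left side: [L^2 M T^-3]
Right side: [L^4 M^2 T^-5]

The two sides have different dimensions, so the equation is NOT dimensionally consistent.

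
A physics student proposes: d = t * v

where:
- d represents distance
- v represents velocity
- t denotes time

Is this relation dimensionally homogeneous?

Yes

d (distance) has dimensions [L].
v (velocity) has dimensions [L T^-1].
t (time) has dimensions [T].

Left side: [L]
Right side: [L]

Both sides have the same dimensions, so the equation is dimensionally consistent.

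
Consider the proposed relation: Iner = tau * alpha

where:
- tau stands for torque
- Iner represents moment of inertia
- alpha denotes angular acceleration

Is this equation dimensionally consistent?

No

tau (torque) has dimensions [L^2 M T^-2].
Iner (moment of inertia) has dimensions [L^2 M].
alpha (angular acceleration) has dimensions [T^-2].

Left side: [L^2 M]
Right side: [L^2 M T^-4]

The two sides have different dimensions, so the equation is NOT dimensionally consistent.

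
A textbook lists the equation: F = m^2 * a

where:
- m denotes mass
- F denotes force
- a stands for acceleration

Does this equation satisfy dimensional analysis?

No

m (mass) has dimensions [M].
F (force) has dimensions [L M T^-2].
a (acceleration) has dimensions [L T^-2].

Left side: [L M T^-2]
Right side: [L M^2 T^-2]

The two sides have different dimensions, so the equation is NOT dimensionally consistent.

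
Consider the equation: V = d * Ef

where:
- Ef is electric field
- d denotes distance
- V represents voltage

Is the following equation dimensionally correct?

Yes

Ef (electric field) has dimensions [I^-1 L M T^-3].
d (distance) has dimensions [L].
V (voltage) has dimensions [I^-1 L^2 M T^-3].

Left side: [I^-1 L^2 M T^-3]
Right side: [I^-1 L^2 M T^-3]

Both sides have the same dimensions, so the equation is dimensionally consistent.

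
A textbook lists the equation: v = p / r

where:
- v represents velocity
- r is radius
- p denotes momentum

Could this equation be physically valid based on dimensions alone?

No

v (velocity) has dimensions [L T^-1].
r (radius) has dimensions [L].
p (momentum) has dimensions [L M T^-1].

Left side: [L T^-1]
Right side: [M T^-1]

The two sides have different dimensions, so the equation is NOT dimensionally consistent.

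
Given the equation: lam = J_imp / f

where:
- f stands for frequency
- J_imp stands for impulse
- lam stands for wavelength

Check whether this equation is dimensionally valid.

No

f (frequency) has dimensions [T^-1].
J_imp (impulse) has dimensions [L M T^-1].
lam (wavelength) has dimensions [L].

Left side: [L]
Right side: [L M]

The two sides have different dimensions, so the equation is NOT dimensionally consistent.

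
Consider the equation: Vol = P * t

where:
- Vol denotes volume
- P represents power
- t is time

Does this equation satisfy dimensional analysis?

No

Vol (volume) has dimensions [L^3].
P (power) has dimensions [L^2 M T^-3].
t (time) has dimensions [T].

Left side: [L^3]
Right side: [L^2 M T^-2]

The two sides have different dimensions, so the equation is NOT dimensionally consistent.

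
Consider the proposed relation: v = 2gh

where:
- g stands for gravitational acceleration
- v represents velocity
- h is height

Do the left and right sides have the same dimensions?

No

g (gravitational acceleration) has dimensions [L T^-2].
v (velocity) has dimensions [L T^-1].
h (height) has dimensions [L].

Left side: [L T^-1]
Right side: [L^2 T^-2]

The two sides have different dimensions, so the equation is NOT dimensionally consistent.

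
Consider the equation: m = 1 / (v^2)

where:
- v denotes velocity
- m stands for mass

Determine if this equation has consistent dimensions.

No

v (velocity) has dimensions [L T^-1].
m (mass) has dimensions [M].

Left side: [M]
Right side: [L^-2 T^2]

The two sides have different dimensions, so the equation is NOT dimensionally consistent.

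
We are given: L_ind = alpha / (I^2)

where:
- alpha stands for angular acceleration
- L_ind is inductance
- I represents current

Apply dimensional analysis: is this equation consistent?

No

alpha (angular acceleration) has dimensions [T^-2].
L_ind (inductance) has dimensions [I^-2 L^2 M T^-2].
I (current) has dimensions [I].

Left side: [I^-2 L^2 M T^-2]
Right side: [I^-2 T^-2]

The two sides have different dimensions, so the equation is NOT dimensionally consistent.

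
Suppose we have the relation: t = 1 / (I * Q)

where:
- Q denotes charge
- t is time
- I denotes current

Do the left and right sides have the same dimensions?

No

Q (charge) has dimensions [I T].
t (time) has dimensions [T].
I (current) has dimensions [I].

Left side: [T]
Right side: [I^-2 T^-1]

The two sides have different dimensions, so the equation is NOT dimensionally consistent.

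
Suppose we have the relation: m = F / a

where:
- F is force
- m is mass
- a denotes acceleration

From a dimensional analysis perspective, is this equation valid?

Yes

F (force) has dimensions [L M T^-2].
m (mass) has dimensions [M].
a (acceleration) has dimensions [L T^-2].

Left side: [M]
Right side: [M]

Both sides have the same dimensions, so the equation is dimensionally consistent.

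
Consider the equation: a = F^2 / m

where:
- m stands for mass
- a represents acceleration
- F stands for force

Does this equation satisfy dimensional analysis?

No

m (mass) has dimensions [M].
a (acceleration) has dimensions [L T^-2].
F (force) has dimensions [L M T^-2].

Left side: [L T^-2]
Right side: [L^2 M T^-4]

The two sides have different dimensions, so the equation is NOT dimensionally consistent.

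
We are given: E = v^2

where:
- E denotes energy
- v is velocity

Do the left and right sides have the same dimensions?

No

E (energy) has dimensions [L^2 M T^-2].
v (velocity) has dimensions [L T^-1].

Left side: [L^2 M T^-2]
Right side: [L^2 T^-2]

The two sides have different dimensions, so the equation is NOT dimensionally consistent.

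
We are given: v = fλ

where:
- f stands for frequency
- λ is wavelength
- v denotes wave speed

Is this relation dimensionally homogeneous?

Yes

f (frequency) has dimensions [T^-1].
λ (wavelength) has dimensions [L].
v (wave speed) has dimensions [L T^-1].

Left side: [L T^-1]
Right side: [L T^-1]

Both sides have the same dimensions, so the equation is dimensionally consistent.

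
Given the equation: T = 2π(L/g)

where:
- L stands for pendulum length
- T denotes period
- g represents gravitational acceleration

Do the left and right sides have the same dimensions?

No

L (pendulum length) has dimensions [L].
T (period) has dimensions [T].
g (gravitational acceleration) has dimensions [L T^-2].

Left side: [T]
Right side: [T^2]

The two sides have different dimensions, so the equation is NOT dimensionally consistent.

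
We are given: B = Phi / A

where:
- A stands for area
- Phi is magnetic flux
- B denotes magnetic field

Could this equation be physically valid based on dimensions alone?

Yes

A (area) has dimensions [L^2].
Phi (magnetic flux) has dimensions [I^-1 L^2 M T^-2].
B (magnetic field) has dimensions [I^-1 M T^-2].

Left side: [I^-1 M T^-2]
Right side: [I^-1 M T^-2]

Both sides have the same dimensions, so the equation is dimensionally consistent.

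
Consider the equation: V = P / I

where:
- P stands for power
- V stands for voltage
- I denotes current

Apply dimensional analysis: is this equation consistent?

Yes

P (power) has dimensions [L^2 M T^-3].
V (voltage) has dimensions [I^-1 L^2 M T^-3].
I (current) has dimensions [I].

Left side: [I^-1 L^2 M T^-3]
Right side: [I^-1 L^2 M T^-3]

Both sides have the same dimensions, so the equation is dimensionally consistent.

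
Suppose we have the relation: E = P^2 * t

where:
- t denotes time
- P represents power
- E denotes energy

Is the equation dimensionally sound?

No

t (time) has dimensions [T].
P (power) has dimensions [L^2 M T^-3].
E (energy) has dimensions [L^2 M T^-2].

Left side: [L^2 M T^-2]
Right side: [L^4 M^2 T^-5]

The two sides have different dimensions, so the equation is NOT dimensionally consistent.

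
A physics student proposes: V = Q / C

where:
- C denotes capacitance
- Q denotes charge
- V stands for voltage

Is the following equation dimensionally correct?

Yes

C (capacitance) has dimensions [I^2 L^-2 M^-1 T^4].
Q (charge) has dimensions [I T].
V (voltage) has dimensions [I^-1 L^2 M T^-3].

Left side: [I^-1 L^2 M T^-3]
Right side: [I^-1 L^2 M T^-3]

Both sides have the same dimensions, so the equation is dimensionally consistent.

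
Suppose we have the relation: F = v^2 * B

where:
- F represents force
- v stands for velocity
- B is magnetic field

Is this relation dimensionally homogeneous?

No

F (force) has dimensions [L M T^-2].
v (velocity) has dimensions [L T^-1].
B (magnetic field) has dimensions [I^-1 M T^-2].

Left side: [L M T^-2]
Right side: [I^-1 L^2 M T^-4]

The two sides have different dimensions, so the equation is NOT dimensionally consistent.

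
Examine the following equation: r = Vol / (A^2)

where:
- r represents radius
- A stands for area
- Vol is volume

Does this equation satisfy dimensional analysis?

No

r (radius) has dimensions [L].
A (area) has dimensions [L^2].
Vol (volume) has dimensions [L^3].

Left side: [L]
Right side: [L^-1]

The two sides have different dimensions, so the equation is NOT dimensionally consistent.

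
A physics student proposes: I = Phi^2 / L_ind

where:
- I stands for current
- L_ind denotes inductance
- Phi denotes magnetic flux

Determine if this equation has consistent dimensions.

No

I (current) has dimensions [I].
L_ind (inductance) has dimensions [I^-2 L^2 M T^-2].
Phi (magnetic flux) has dimensions [I^-1 L^2 M T^-2].

Left side: [I]
Right side: [L^2 M T^-2]

The two sides have different dimensions, so the equation is NOT dimensionally consistent.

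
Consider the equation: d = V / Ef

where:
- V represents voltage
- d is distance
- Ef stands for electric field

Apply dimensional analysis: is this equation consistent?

Yes

V (voltage) has dimensions [I^-1 L^2 M T^-3].
d (distance) has dimensions [L].
Ef (electric field) has dimensions [I^-1 L M T^-3].

Left side: [L]
Right side: [L]

Both sides have the same dimensions, so the equation is dimensionally consistent.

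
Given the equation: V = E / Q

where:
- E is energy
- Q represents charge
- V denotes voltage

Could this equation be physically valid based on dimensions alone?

Yes

E (energy) has dimensions [L^2 M T^-2].
Q (charge) has dimensions [I T].
V (voltage) has dimensions [I^-1 L^2 M T^-3].

Left side: [I^-1 L^2 M T^-3]
Right side: [I^-1 L^2 M T^-3]

Both sides have the same dimensions, so the equation is dimensionally consistent.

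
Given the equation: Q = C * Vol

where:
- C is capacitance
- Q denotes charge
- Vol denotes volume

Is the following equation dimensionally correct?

No

C (capacitance) has dimensions [I^2 L^-2 M^-1 T^4].
Q (charge) has dimensions [I T].
Vol (volume) has dimensions [L^3].

Left side: [I T]
Right side: [I^2 L M^-1 T^4]

The two sides have different dimensions, so the equation is NOT dimensionally consistent.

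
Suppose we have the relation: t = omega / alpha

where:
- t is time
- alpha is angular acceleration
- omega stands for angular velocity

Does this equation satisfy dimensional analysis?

Yes

t (time) has dimensions [T].
alpha (angular acceleration) has dimensions [T^-2].
omega (angular velocity) has dimensions [T^-1].

Left side: [T]
Right side: [T]

Both sides have the same dimensions, so the equation is dimensionally consistent.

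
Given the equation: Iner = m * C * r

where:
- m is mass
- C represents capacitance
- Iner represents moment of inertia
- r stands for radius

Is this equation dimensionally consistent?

No

m (mass) has dimensions [M].
C (capacitance) has dimensions [I^2 L^-2 M^-1 T^4].
Iner (moment of inertia) has dimensions [L^2 M].
r (radius) has dimensions [L].

Left side: [L^2 M]
Right side: [I^2 L^-1 T^4]

The two sides have different dimensions, so the equation is NOT dimensionally consistent.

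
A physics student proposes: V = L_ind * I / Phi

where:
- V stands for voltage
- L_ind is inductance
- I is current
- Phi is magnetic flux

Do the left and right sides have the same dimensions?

No

V (voltage) has dimensions [I^-1 L^2 M T^-3].
L_ind (inductance) has dimensions [I^-2 L^2 M T^-2].
I (current) has dimensions [I].
Phi (magnetic flux) has dimensions [I^-1 L^2 M T^-2].

Left side: [I^-1 L^2 M T^-3]
Right side: [dimensionless]

The two sides have different dimensions, so the equation is NOT dimensionally consistent.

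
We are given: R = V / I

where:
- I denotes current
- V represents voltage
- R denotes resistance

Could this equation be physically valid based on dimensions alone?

Yes

I (current) has dimensions [I].
V (voltage) has dimensions [I^-1 L^2 M T^-3].
R (resistance) has dimensions [I^-2 L^2 M T^-3].

Left side: [I^-2 L^2 M T^-3]
Right side: [I^-2 L^2 M T^-3]

Both sides have the same dimensions, so the equation is dimensionally consistent.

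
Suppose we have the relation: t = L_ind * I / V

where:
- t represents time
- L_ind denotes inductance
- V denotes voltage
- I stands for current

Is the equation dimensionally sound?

Yes

t (time) has dimensions [T].
L_ind (inductance) has dimensions [I^-2 L^2 M T^-2].
V (voltage) has dimensions [I^-1 L^2 M T^-3].
I (current) has dimensions [I].

Left side: [T]
Right side: [T]

Both sides have the same dimensions, so the equation is dimensionally consistent.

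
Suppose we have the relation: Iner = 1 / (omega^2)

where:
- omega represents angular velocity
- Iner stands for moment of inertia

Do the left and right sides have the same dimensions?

No

omega (angular velocity) has dimensions [T^-1].
Iner (moment of inertia) has dimensions [L^2 M].

Left side: [L^2 M]
Right side: [T^2]

The two sides have different dimensions, so the equation is NOT dimensionally consistent.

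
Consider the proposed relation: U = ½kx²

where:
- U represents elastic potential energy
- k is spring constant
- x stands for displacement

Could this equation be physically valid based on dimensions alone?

Yes

U (elastic potential energy) has dimensions [L^2 M T^-2].
k (spring constant) has dimensions [M T^-2].
x (displacement) has dimensions [L].

Left side: [L^2 M T^-2]
Right side: [L^2 M T^-2]

Both sides have the same dimensions, so the equation is dimensionally consistent.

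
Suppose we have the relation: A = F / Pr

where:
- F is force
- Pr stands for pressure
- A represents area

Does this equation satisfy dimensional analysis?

Yes

F (force) has dimensions [L M T^-2].
Pr (pressure) has dimensions [L^-1 M T^-2].
A (area) has dimensions [L^2].

Left side: [L^2]
Right side: [L^2]

Both sides have the same dimensions, so the equation is dimensionally consistent.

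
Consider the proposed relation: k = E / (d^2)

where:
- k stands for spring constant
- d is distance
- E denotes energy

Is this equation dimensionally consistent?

Yes

k (spring constant) has dimensions [M T^-2].
d (distance) has dimensions [L].
E (energy) has dimensions [L^2 M T^-2].

Left side: [M T^-2]
Right side: [M T^-2]

Both sides have the same dimensions, so the equation is dimensionally consistent.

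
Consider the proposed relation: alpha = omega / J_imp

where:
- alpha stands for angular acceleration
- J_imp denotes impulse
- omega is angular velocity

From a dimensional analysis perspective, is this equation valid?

No

alpha (angular acceleration) has dimensions [T^-2].
J_imp (impulse) has dimensions [L M T^-1].
omega (angular velocity) has dimensions [T^-1].

Left side: [T^-2]
Right side: [L^-1 M^-1]

The two sides have different dimensions, so the equation is NOT dimensionally consistent.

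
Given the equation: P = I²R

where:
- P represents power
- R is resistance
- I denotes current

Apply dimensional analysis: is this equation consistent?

Yes

P (power) has dimensions [L^2 M T^-3].
R (resistance) has dimensions [I^-2 L^2 M T^-3].
I (current) has dimensions [I].

Left side: [L^2 M T^-3]
Right side: [L^2 M T^-3]

Both sides have the same dimensions, so the equation is dimensionally consistent.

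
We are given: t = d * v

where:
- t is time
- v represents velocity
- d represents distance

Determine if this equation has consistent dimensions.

No

t (time) has dimensions [T].
v (velocity) has dimensions [L T^-1].
d (distance) has dimensions [L].

Left side: [T]
Right side: [L^2 T^-1]

The two sides have different dimensions, so the equation is NOT dimensionally consistent.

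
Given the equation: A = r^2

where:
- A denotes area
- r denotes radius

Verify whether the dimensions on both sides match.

Yes

A (area) has dimensions [L^2].
r (radius) has dimensions [L].

Left side: [L^2]
Right side: [L^2]

Both sides have the same dimensions, so the equation is dimensionally consistent.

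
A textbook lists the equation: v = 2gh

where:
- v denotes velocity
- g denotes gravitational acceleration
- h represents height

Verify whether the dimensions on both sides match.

No

v (velocity) has dimensions [L T^-1].
g (gravitational acceleration) has dimensions [L T^-2].
h (height) has dimensions [L].

Left side: [L T^-1]
Right side: [L^2 T^-2]

The two sides have different dimensions, so the equation is NOT dimensionally consistent.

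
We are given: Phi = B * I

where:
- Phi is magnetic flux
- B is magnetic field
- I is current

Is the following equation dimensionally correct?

No

Phi (magnetic flux) has dimensions [I^-1 L^2 M T^-2].
B (magnetic field) has dimensions [I^-1 M T^-2].
I (current) has dimensions [I].

Left side: [I^-1 L^2 M T^-2]
Right side: [M T^-2]

The two sides have different dimensions, so the equation is NOT dimensionally consistent.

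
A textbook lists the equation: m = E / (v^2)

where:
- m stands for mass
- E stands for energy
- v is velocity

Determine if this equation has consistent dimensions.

Yes

m (mass) has dimensions [M].
E (energy) has dimensions [L^2 M T^-2].
v (velocity) has dimensions [L T^-1].

Left side: [M]
Right side: [M]

Both sides have the same dimensions, so the equation is dimensionally consistent.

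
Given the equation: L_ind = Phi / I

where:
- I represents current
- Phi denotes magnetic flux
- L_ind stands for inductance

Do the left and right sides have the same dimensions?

Yes

I (current) has dimensions [I].
Phi (magnetic flux) has dimensions [I^-1 L^2 M T^-2].
L_ind (inductance) has dimensions [I^-2 L^2 M T^-2].

Left side: [I^-2 L^2 M T^-2]
Right side: [I^-2 L^2 M T^-2]

Both sides have the same dimensions, so the equation is dimensionally consistent.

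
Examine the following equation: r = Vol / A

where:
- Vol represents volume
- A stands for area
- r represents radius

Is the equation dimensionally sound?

Yes

Vol (volume) has dimensions [L^3].
A (area) has dimensions [L^2].
r (radius) has dimensions [L].

Left side: [L]
Right side: [L]

Both sides have the same dimensions, so the equation is dimensionally consistent.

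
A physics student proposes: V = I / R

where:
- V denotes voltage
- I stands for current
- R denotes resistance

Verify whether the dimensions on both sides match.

No

V (voltage) has dimensions [I^-1 L^2 M T^-3].
I (current) has dimensions [I].
R (resistance) has dimensions [I^-2 L^2 M T^-3].

Left side: [I^-1 L^2 M T^-3]
Right side: [I^3 L^-2 M^-1 T^3]

The two sides have different dimensions, so the equation is NOT dimensionally consistent.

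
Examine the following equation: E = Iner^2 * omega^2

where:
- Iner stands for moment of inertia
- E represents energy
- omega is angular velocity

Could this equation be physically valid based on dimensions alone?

No

Iner (moment of inertia) has dimensions [L^2 M].
E (energy) has dimensions [L^2 M T^-2].
omega (angular velocity) has dimensions [T^-1].

Left side: [L^2 M T^-2]
Right side: [L^4 M^2 T^-2]

The two sides have different dimensions, so the equation is NOT dimensionally consistent.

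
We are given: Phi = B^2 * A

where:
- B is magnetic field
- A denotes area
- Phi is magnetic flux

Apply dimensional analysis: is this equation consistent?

No

B (magnetic field) has dimensions [I^-1 M T^-2].
A (area) has dimensions [L^2].
Phi (magnetic flux) has dimensions [I^-1 L^2 M T^-2].

Left side: [I^-1 L^2 M T^-2]
Right side: [I^-2 L^2 M^2 T^-4]

The two sides have different dimensions, so the equation is NOT dimensionally consistent.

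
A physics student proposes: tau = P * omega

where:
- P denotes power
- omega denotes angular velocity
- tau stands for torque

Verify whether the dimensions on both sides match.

No

P (power) has dimensions [L^2 M T^-3].
omega (angular velocity) has dimensions [T^-1].
tau (torque) has dimensions [L^2 M T^-2].

Left side: [L^2 M T^-2]
Right side: [L^2 M T^-4]

The two sides have different dimensions, so the equation is NOT dimensionally consistent.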